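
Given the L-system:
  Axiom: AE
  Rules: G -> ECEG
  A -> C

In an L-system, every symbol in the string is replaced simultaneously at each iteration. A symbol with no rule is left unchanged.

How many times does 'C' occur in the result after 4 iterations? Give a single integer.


Answer: 1

Derivation:
Step 0: AE  (0 'C')
Step 1: CE  (1 'C')
Step 2: CE  (1 'C')
Step 3: CE  (1 'C')
Step 4: CE  (1 'C')


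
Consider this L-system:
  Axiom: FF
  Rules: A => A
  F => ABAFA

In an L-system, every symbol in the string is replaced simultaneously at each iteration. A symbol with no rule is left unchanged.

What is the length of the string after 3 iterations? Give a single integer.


Answer: 26

Derivation:
Step 0: length = 2
Step 1: length = 10
Step 2: length = 18
Step 3: length = 26


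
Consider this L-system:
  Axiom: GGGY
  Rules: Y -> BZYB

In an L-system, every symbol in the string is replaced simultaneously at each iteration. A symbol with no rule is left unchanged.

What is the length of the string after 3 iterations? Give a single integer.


Step 0: length = 4
Step 1: length = 7
Step 2: length = 10
Step 3: length = 13

Answer: 13


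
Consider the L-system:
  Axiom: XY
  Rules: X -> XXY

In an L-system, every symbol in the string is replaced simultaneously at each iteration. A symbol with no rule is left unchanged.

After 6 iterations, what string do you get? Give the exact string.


Answer: XXYXXYYXXYXXYYYXXYXXYYXXYXXYYYYXXYXXYYXXYXXYYYXXYXXYYXXYXXYYYYYXXYXXYYXXYXXYYYXXYXXYYXXYXXYYYYXXYXXYYXXYXXYYYXXYXXYYXXYXXYYYYYYY

Derivation:
Step 0: XY
Step 1: XXYY
Step 2: XXYXXYYY
Step 3: XXYXXYYXXYXXYYYY
Step 4: XXYXXYYXXYXXYYYXXYXXYYXXYXXYYYYY
Step 5: XXYXXYYXXYXXYYYXXYXXYYXXYXXYYYYXXYXXYYXXYXXYYYXXYXXYYXXYXXYYYYYY
Step 6: XXYXXYYXXYXXYYYXXYXXYYXXYXXYYYYXXYXXYYXXYXXYYYXXYXXYYXXYXXYYYYYXXYXXYYXXYXXYYYXXYXXYYXXYXXYYYYXXYXXYYXXYXXYYYXXYXXYYXXYXXYYYYYYY


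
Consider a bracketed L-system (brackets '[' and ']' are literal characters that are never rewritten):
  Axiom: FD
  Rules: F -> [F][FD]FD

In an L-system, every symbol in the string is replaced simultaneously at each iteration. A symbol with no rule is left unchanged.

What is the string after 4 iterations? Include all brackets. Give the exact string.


Step 0: FD
Step 1: [F][FD]FDD
Step 2: [[F][FD]FD][[F][FD]FDD][F][FD]FDDD
Step 3: [[[F][FD]FD][[F][FD]FDD][F][FD]FDD][[[F][FD]FD][[F][FD]FDD][F][FD]FDDD][[F][FD]FD][[F][FD]FDD][F][FD]FDDDD
Step 4: [[[[F][FD]FD][[F][FD]FDD][F][FD]FDD][[[F][FD]FD][[F][FD]FDD][F][FD]FDDD][[F][FD]FD][[F][FD]FDD][F][FD]FDDD][[[[F][FD]FD][[F][FD]FDD][F][FD]FDD][[[F][FD]FD][[F][FD]FDD][F][FD]FDDD][[F][FD]FD][[F][FD]FDD][F][FD]FDDDD][[[F][FD]FD][[F][FD]FDD][F][FD]FDD][[[F][FD]FD][[F][FD]FDD][F][FD]FDDD][[F][FD]FD][[F][FD]FDD][F][FD]FDDDDD

Answer: [[[[F][FD]FD][[F][FD]FDD][F][FD]FDD][[[F][FD]FD][[F][FD]FDD][F][FD]FDDD][[F][FD]FD][[F][FD]FDD][F][FD]FDDD][[[[F][FD]FD][[F][FD]FDD][F][FD]FDD][[[F][FD]FD][[F][FD]FDD][F][FD]FDDD][[F][FD]FD][[F][FD]FDD][F][FD]FDDDD][[[F][FD]FD][[F][FD]FDD][F][FD]FDD][[[F][FD]FD][[F][FD]FDD][F][FD]FDDD][[F][FD]FD][[F][FD]FDD][F][FD]FDDDDD


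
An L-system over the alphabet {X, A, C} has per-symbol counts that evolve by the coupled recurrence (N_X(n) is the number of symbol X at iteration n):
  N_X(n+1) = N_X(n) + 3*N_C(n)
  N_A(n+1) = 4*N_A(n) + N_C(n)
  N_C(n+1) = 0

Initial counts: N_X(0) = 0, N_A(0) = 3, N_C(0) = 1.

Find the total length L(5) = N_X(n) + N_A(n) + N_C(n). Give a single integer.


Answer: 3331

Derivation:
Step 0: N_X=0, N_A=3, N_C=1, L=4
Step 1: N_X=3, N_A=13, N_C=0, L=16
Step 2: N_X=3, N_A=52, N_C=0, L=55
Step 3: N_X=3, N_A=208, N_C=0, L=211
Step 4: N_X=3, N_A=832, N_C=0, L=835
Step 5: N_X=3, N_A=3328, N_C=0, L=3331


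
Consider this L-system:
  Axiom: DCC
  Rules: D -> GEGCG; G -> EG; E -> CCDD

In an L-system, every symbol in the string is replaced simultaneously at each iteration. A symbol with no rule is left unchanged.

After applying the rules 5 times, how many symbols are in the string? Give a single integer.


Answer: 193

Derivation:
Step 0: length = 3
Step 1: length = 7
Step 2: length = 13
Step 3: length = 33
Step 4: length = 81
Step 5: length = 193


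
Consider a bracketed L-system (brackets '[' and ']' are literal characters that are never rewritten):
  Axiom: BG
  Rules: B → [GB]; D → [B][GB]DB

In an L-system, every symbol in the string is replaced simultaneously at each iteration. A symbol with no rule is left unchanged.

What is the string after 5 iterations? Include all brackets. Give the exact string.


Answer: [G[G[G[G[GB]]]]]G

Derivation:
Step 0: BG
Step 1: [GB]G
Step 2: [G[GB]]G
Step 3: [G[G[GB]]]G
Step 4: [G[G[G[GB]]]]G
Step 5: [G[G[G[G[GB]]]]]G


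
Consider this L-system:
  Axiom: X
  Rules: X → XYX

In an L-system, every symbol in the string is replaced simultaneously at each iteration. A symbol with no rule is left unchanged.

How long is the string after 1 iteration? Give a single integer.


Answer: 3

Derivation:
Step 0: length = 1
Step 1: length = 3


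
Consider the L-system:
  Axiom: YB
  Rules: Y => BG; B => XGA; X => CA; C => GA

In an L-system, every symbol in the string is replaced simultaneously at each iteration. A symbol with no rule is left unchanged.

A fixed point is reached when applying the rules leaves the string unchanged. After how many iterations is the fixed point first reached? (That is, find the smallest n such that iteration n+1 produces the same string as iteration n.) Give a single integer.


Answer: 4

Derivation:
Step 0: YB
Step 1: BGXGA
Step 2: XGAGCAGA
Step 3: CAGAGGAAGA
Step 4: GAAGAGGAAGA
Step 5: GAAGAGGAAGA  (unchanged — fixed point at step 4)


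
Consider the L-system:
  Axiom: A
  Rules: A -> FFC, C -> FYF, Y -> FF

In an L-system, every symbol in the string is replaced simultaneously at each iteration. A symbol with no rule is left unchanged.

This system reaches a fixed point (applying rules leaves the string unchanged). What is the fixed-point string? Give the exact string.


Answer: FFFFFF

Derivation:
Step 0: A
Step 1: FFC
Step 2: FFFYF
Step 3: FFFFFF
Step 4: FFFFFF  (unchanged — fixed point at step 3)


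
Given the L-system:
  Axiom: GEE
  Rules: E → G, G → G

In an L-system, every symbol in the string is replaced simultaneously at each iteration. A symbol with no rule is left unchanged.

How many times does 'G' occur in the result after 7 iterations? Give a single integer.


Step 0: GEE  (1 'G')
Step 1: GGG  (3 'G')
Step 2: GGG  (3 'G')
Step 3: GGG  (3 'G')
Step 4: GGG  (3 'G')
Step 5: GGG  (3 'G')
Step 6: GGG  (3 'G')
Step 7: GGG  (3 'G')

Answer: 3


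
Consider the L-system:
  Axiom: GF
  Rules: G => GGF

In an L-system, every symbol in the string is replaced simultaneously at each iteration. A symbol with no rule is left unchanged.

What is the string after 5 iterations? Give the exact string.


Answer: GGFGGFFGGFGGFFFGGFGGFFGGFGGFFFFGGFGGFFGGFGGFFFGGFGGFFGGFGGFFFFFF

Derivation:
Step 0: GF
Step 1: GGFF
Step 2: GGFGGFFF
Step 3: GGFGGFFGGFGGFFFF
Step 4: GGFGGFFGGFGGFFFGGFGGFFGGFGGFFFFF
Step 5: GGFGGFFGGFGGFFFGGFGGFFGGFGGFFFFGGFGGFFGGFGGFFFGGFGGFFGGFGGFFFFFF


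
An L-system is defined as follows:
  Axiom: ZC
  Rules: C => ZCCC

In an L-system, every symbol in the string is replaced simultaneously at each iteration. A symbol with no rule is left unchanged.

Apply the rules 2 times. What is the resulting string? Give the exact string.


Step 0: ZC
Step 1: ZZCCC
Step 2: ZZZCCCZCCCZCCC

Answer: ZZZCCCZCCCZCCC


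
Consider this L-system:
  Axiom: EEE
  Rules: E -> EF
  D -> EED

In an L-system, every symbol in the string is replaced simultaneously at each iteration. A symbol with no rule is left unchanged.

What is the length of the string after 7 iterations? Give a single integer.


Step 0: length = 3
Step 1: length = 6
Step 2: length = 9
Step 3: length = 12
Step 4: length = 15
Step 5: length = 18
Step 6: length = 21
Step 7: length = 24

Answer: 24


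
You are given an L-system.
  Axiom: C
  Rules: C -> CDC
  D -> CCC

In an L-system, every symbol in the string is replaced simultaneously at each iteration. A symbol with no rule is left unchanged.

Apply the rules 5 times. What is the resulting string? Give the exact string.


Step 0: C
Step 1: CDC
Step 2: CDCCCCCDC
Step 3: CDCCCCCDCCDCCDCCDCCDCCCCCDC
Step 4: CDCCCCCDCCDCCDCCDCCDCCCCCDCCDCCCCCDCCDCCCCCDCCDCCCCCDCCDCCCCCDCCDCCDCCDCCDCCCCCDC
Step 5: CDCCCCCDCCDCCDCCDCCDCCCCCDCCDCCCCCDCCDCCCCCDCCDCCCCCDCCDCCCCCDCCDCCDCCDCCDCCCCCDCCDCCCCCDCCDCCDCCDCCDCCCCCDCCDCCCCCDCCDCCDCCDCCDCCCCCDCCDCCCCCDCCDCCDCCDCCDCCCCCDCCDCCCCCDCCDCCDCCDCCDCCCCCDCCDCCCCCDCCDCCCCCDCCDCCCCCDCCDCCCCCDCCDCCDCCDCCDCCCCCDC

Answer: CDCCCCCDCCDCCDCCDCCDCCCCCDCCDCCCCCDCCDCCCCCDCCDCCCCCDCCDCCCCCDCCDCCDCCDCCDCCCCCDCCDCCCCCDCCDCCDCCDCCDCCCCCDCCDCCCCCDCCDCCDCCDCCDCCCCCDCCDCCCCCDCCDCCDCCDCCDCCCCCDCCDCCCCCDCCDCCDCCDCCDCCCCCDCCDCCCCCDCCDCCCCCDCCDCCCCCDCCDCCCCCDCCDCCDCCDCCDCCCCCDC


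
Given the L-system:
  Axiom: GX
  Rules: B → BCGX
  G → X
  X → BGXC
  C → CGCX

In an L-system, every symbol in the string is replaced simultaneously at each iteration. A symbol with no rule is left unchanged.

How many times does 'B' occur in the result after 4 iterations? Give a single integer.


Step 0: GX  (0 'B')
Step 1: XBGXC  (1 'B')
Step 2: BGXCBCGXXBGXCCGCX  (3 'B')
Step 3: BCGXXBGXCCGCXBCGXCGCXXBGXCBGXCBCGXXBGXCCGCXCGCXXCGCXBGXC  (8 'B')
Step 4: BCGXCGCXXBGXCBGXCBCGXXBGXCCGCXCGCXXCGCXBGXCBCGXCGCXXBGXCCGCXXCGCXBGXCBGXCBCGXXBGXCCGCXBCGXXBGXCCGCXBCGXCGCXXBGXCBGXCBCGXXBGXCCGCXCGCXXCGCXBGXCCGCXXCGCXBGXCBGXCCGCXXCGCXBGXCBCGXXBGXCCGCX  (25 'B')

Answer: 25


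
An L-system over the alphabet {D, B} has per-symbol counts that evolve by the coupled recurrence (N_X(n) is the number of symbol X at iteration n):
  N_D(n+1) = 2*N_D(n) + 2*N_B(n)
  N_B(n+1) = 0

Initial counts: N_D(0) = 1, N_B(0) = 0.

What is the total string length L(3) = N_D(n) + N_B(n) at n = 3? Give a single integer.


Answer: 8

Derivation:
Step 0: N_D=1, N_B=0, L=1
Step 1: N_D=2, N_B=0, L=2
Step 2: N_D=4, N_B=0, L=4
Step 3: N_D=8, N_B=0, L=8


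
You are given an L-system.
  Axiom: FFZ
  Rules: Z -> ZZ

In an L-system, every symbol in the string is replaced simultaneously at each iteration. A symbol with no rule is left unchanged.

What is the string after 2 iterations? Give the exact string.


Answer: FFZZZZ

Derivation:
Step 0: FFZ
Step 1: FFZZ
Step 2: FFZZZZ


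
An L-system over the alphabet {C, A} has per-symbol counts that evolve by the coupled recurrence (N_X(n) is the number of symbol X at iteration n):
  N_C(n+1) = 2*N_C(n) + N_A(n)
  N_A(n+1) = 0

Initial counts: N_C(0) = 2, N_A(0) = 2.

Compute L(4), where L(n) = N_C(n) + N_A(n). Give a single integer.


Answer: 48

Derivation:
Step 0: N_C=2, N_A=2, L=4
Step 1: N_C=6, N_A=0, L=6
Step 2: N_C=12, N_A=0, L=12
Step 3: N_C=24, N_A=0, L=24
Step 4: N_C=48, N_A=0, L=48


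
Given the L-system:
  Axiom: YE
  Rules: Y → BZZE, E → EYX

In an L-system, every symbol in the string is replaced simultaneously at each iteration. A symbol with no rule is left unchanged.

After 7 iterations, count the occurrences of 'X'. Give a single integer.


Step 0: YE  (0 'X')
Step 1: BZZEEYX  (1 'X')
Step 2: BZZEYXEYXBZZEX  (3 'X')
Step 3: BZZEYXBZZEXEYXBZZEXBZZEYXX  (6 'X')
Step 4: BZZEYXBZZEXBZZEYXXEYXBZZEXBZZEYXXBZZEYXBZZEXX  (11 'X')
Step 5: BZZEYXBZZEXBZZEYXXBZZEYXBZZEXXEYXBZZEXBZZEYXXBZZEYXBZZEXXBZZEYXBZZEXBZZEYXXX  (19 'X')
Step 6: BZZEYXBZZEXBZZEYXXBZZEYXBZZEXXBZZEYXBZZEXBZZEYXXXEYXBZZEXBZZEYXXBZZEYXBZZEXXBZZEYXBZZEXBZZEYXXXBZZEYXBZZEXBZZEYXXBZZEYXBZZEXXX  (32 'X')
Step 7: BZZEYXBZZEXBZZEYXXBZZEYXBZZEXXBZZEYXBZZEXBZZEYXXXBZZEYXBZZEXBZZEYXXBZZEYXBZZEXXXEYXBZZEXBZZEYXXBZZEYXBZZEXXBZZEYXBZZEXBZZEYXXXBZZEYXBZZEXBZZEYXXBZZEYXBZZEXXXBZZEYXBZZEXBZZEYXXBZZEYXBZZEXXBZZEYXBZZEXBZZEYXXXX  (53 'X')

Answer: 53


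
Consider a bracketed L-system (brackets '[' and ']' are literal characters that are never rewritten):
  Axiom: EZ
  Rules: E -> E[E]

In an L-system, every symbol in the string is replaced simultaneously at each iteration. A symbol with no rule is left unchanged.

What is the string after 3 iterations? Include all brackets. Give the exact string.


Answer: E[E][E[E]][E[E][E[E]]]Z

Derivation:
Step 0: EZ
Step 1: E[E]Z
Step 2: E[E][E[E]]Z
Step 3: E[E][E[E]][E[E][E[E]]]Z


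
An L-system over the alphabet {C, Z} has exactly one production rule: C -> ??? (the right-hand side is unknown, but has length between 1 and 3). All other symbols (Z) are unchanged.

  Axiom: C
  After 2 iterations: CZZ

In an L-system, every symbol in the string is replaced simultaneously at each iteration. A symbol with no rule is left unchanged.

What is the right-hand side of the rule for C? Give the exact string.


Answer: CZ

Derivation:
Trying C -> CZ:
  Step 0: C
  Step 1: CZ
  Step 2: CZZ
Matches the given result.


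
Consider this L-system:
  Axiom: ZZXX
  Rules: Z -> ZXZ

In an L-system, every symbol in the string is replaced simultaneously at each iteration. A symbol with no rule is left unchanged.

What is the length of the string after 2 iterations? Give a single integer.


Answer: 16

Derivation:
Step 0: length = 4
Step 1: length = 8
Step 2: length = 16


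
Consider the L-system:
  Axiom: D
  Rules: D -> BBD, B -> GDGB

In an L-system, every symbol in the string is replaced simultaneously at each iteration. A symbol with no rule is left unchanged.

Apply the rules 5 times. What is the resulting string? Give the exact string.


Answer: GGBBDGGDGBGBBDGGDGBGDGBGDGBBBDGGGDGBGDGBBBDGGBBDGGDGBGGBBDGGDGBGBBDGGDGBGDGBGDGBBBDGGGDGBGDGBBBDGGBBDGGDGBGGDGBGDGBBBDGGBBDGGDGBGGDGBGDGBBBDGGBBDGGDGBGBBDGGDGBGBBDGGDGBGDGBGDGBBBD

Derivation:
Step 0: D
Step 1: BBD
Step 2: GDGBGDGBBBD
Step 3: GBBDGGDGBGBBDGGDGBGDGBGDGBBBD
Step 4: GGDGBGDGBBBDGGBBDGGDGBGGDGBGDGBBBDGGBBDGGDGBGBBDGGDGBGBBDGGDGBGDGBGDGBBBD
Step 5: GGBBDGGDGBGBBDGGDGBGDGBGDGBBBDGGGDGBGDGBBBDGGBBDGGDGBGGBBDGGDGBGBBDGGDGBGDGBGDGBBBDGGGDGBGDGBBBDGGBBDGGDGBGGDGBGDGBBBDGGBBDGGDGBGGDGBGDGBBBDGGBBDGGDGBGBBDGGDGBGBBDGGDGBGDGBGDGBBBD


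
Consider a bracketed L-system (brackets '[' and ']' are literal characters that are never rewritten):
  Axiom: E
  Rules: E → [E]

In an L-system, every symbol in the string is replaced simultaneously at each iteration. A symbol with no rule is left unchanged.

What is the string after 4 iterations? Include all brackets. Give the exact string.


Step 0: E
Step 1: [E]
Step 2: [[E]]
Step 3: [[[E]]]
Step 4: [[[[E]]]]

Answer: [[[[E]]]]


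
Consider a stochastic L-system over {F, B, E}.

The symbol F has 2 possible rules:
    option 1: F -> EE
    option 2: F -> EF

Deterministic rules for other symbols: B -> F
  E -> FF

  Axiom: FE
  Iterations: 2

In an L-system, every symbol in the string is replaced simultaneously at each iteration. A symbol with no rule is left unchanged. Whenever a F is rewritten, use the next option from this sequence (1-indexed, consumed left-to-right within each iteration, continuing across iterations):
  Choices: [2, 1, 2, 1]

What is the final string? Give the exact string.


Answer: FFEEEFEE

Derivation:
Step 0: FE
Step 1: EFFF  (used choices [2])
Step 2: FFEEEFEE  (used choices [1, 2, 1])


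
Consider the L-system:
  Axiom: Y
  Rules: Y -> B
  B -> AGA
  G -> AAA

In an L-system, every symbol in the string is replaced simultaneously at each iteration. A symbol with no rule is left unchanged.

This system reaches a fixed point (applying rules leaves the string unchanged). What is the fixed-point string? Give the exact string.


Step 0: Y
Step 1: B
Step 2: AGA
Step 3: AAAAA
Step 4: AAAAA  (unchanged — fixed point at step 3)

Answer: AAAAA


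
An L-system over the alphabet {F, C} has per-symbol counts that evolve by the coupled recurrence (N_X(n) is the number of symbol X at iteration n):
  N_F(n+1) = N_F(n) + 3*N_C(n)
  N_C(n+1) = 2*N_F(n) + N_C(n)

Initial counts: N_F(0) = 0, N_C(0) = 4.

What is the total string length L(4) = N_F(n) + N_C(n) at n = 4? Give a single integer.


Answer: 628

Derivation:
Step 0: N_F=0, N_C=4, L=4
Step 1: N_F=12, N_C=4, L=16
Step 2: N_F=24, N_C=28, L=52
Step 3: N_F=108, N_C=76, L=184
Step 4: N_F=336, N_C=292, L=628


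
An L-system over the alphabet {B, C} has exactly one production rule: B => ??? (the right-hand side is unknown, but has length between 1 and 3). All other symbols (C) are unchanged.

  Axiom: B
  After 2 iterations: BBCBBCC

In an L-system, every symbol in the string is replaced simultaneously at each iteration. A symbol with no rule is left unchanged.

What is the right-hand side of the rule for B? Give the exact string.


Trying B => BBC:
  Step 0: B
  Step 1: BBC
  Step 2: BBCBBCC
Matches the given result.

Answer: BBC


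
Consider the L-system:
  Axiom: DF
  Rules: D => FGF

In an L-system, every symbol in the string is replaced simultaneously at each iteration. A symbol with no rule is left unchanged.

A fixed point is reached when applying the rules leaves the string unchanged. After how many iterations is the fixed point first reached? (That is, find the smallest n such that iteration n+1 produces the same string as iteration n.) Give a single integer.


Step 0: DF
Step 1: FGFF
Step 2: FGFF  (unchanged — fixed point at step 1)

Answer: 1


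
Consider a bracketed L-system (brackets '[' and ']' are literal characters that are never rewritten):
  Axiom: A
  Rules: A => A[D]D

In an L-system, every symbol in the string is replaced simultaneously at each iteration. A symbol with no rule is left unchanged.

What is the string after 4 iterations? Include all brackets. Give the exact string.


Step 0: A
Step 1: A[D]D
Step 2: A[D]D[D]D
Step 3: A[D]D[D]D[D]D
Step 4: A[D]D[D]D[D]D[D]D

Answer: A[D]D[D]D[D]D[D]D


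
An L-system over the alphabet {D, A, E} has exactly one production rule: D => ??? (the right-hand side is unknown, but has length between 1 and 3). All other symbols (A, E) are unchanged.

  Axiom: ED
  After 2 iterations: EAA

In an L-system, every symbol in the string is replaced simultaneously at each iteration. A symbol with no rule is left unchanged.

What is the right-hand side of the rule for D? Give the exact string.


Trying D => AA:
  Step 0: ED
  Step 1: EAA
  Step 2: EAA
Matches the given result.

Answer: AA


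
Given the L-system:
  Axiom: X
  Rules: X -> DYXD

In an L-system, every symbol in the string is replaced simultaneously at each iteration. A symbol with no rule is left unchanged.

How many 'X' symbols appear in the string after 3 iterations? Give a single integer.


Answer: 1

Derivation:
Step 0: X  (1 'X')
Step 1: DYXD  (1 'X')
Step 2: DYDYXDD  (1 'X')
Step 3: DYDYDYXDDD  (1 'X')


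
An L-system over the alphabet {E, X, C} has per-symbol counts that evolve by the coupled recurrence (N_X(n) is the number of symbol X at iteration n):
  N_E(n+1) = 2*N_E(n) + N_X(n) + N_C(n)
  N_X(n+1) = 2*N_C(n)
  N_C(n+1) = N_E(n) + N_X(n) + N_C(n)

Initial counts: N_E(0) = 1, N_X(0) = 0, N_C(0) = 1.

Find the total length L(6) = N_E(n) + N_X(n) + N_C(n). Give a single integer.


Answer: 1990

Derivation:
Step 0: N_E=1, N_X=0, N_C=1, L=2
Step 1: N_E=3, N_X=2, N_C=2, L=7
Step 2: N_E=10, N_X=4, N_C=7, L=21
Step 3: N_E=31, N_X=14, N_C=21, L=66
Step 4: N_E=97, N_X=42, N_C=66, L=205
Step 5: N_E=302, N_X=132, N_C=205, L=639
Step 6: N_E=941, N_X=410, N_C=639, L=1990


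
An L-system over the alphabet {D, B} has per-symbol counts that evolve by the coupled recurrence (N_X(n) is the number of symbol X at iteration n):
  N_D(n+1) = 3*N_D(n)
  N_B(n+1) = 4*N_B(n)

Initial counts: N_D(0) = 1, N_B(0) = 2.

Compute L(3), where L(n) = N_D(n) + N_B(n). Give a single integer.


Step 0: N_D=1, N_B=2, L=3
Step 1: N_D=3, N_B=8, L=11
Step 2: N_D=9, N_B=32, L=41
Step 3: N_D=27, N_B=128, L=155

Answer: 155


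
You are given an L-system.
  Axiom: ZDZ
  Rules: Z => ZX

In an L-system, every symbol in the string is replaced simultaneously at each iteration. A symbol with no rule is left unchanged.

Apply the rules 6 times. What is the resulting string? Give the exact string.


Step 0: ZDZ
Step 1: ZXDZX
Step 2: ZXXDZXX
Step 3: ZXXXDZXXX
Step 4: ZXXXXDZXXXX
Step 5: ZXXXXXDZXXXXX
Step 6: ZXXXXXXDZXXXXXX

Answer: ZXXXXXXDZXXXXXX


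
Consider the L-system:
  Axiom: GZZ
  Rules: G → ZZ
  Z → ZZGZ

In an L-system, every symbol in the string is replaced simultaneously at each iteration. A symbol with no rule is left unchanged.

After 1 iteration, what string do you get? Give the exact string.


Step 0: GZZ
Step 1: ZZZZGZZZGZ

Answer: ZZZZGZZZGZ


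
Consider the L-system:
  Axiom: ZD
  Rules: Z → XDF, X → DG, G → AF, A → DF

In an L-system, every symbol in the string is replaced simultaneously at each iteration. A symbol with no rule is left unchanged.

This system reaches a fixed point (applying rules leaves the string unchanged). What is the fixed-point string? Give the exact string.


Step 0: ZD
Step 1: XDFD
Step 2: DGDFD
Step 3: DAFDFD
Step 4: DDFFDFD
Step 5: DDFFDFD  (unchanged — fixed point at step 4)

Answer: DDFFDFD


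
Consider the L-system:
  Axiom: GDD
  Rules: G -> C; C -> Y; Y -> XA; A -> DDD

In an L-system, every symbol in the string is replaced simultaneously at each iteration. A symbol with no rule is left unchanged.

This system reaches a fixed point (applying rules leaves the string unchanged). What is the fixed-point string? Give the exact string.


Step 0: GDD
Step 1: CDD
Step 2: YDD
Step 3: XADD
Step 4: XDDDDD
Step 5: XDDDDD  (unchanged — fixed point at step 4)

Answer: XDDDDD


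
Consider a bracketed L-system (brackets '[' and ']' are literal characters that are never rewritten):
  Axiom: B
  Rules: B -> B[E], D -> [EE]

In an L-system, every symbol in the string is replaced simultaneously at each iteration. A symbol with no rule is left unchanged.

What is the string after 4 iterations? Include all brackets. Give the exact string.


Step 0: B
Step 1: B[E]
Step 2: B[E][E]
Step 3: B[E][E][E]
Step 4: B[E][E][E][E]

Answer: B[E][E][E][E]


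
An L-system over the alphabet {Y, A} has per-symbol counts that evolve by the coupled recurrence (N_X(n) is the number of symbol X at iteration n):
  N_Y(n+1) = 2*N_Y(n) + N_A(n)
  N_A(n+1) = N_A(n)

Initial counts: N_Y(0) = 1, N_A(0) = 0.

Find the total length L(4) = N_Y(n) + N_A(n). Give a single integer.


Step 0: N_Y=1, N_A=0, L=1
Step 1: N_Y=2, N_A=0, L=2
Step 2: N_Y=4, N_A=0, L=4
Step 3: N_Y=8, N_A=0, L=8
Step 4: N_Y=16, N_A=0, L=16

Answer: 16


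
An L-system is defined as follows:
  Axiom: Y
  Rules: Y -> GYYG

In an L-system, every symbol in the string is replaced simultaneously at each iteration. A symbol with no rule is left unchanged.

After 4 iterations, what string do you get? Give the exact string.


Step 0: Y
Step 1: GYYG
Step 2: GGYYGGYYGG
Step 3: GGGYYGGYYGGGGYYGGYYGGG
Step 4: GGGGYYGGYYGGGGYYGGYYGGGGGGYYGGYYGGGGYYGGYYGGGG

Answer: GGGGYYGGYYGGGGYYGGYYGGGGGGYYGGYYGGGGYYGGYYGGGG


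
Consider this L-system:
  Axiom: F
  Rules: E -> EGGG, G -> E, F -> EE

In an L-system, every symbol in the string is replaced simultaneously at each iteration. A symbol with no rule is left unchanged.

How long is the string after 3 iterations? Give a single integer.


Step 0: length = 1
Step 1: length = 2
Step 2: length = 8
Step 3: length = 14

Answer: 14


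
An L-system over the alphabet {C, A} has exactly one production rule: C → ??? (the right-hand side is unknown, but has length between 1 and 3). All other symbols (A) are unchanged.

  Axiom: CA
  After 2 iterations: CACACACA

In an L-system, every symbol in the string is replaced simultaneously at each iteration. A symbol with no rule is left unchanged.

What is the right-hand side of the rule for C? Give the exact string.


Trying C → CAC:
  Step 0: CA
  Step 1: CACA
  Step 2: CACACACA
Matches the given result.

Answer: CAC


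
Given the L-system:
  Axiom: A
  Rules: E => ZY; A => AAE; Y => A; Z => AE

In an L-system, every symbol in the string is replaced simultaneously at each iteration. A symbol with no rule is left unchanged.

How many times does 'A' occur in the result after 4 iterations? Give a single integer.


Answer: 24

Derivation:
Step 0: A  (1 'A')
Step 1: AAE  (2 'A')
Step 2: AAEAAEZY  (4 'A')
Step 3: AAEAAEZYAAEAAEZYAEA  (10 'A')
Step 4: AAEAAEZYAAEAAEZYAEAAAEAAEZYAAEAAEZYAEAAAEZYAAE  (24 'A')


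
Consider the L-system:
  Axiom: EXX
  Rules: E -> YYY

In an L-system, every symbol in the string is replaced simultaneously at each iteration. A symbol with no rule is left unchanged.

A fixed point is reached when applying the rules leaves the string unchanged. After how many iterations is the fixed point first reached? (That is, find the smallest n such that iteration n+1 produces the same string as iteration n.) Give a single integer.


Answer: 1

Derivation:
Step 0: EXX
Step 1: YYYXX
Step 2: YYYXX  (unchanged — fixed point at step 1)


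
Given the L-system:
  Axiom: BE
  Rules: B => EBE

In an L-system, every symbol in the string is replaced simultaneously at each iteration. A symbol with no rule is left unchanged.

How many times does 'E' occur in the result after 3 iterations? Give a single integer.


Answer: 7

Derivation:
Step 0: BE  (1 'E')
Step 1: EBEE  (3 'E')
Step 2: EEBEEE  (5 'E')
Step 3: EEEBEEEE  (7 'E')


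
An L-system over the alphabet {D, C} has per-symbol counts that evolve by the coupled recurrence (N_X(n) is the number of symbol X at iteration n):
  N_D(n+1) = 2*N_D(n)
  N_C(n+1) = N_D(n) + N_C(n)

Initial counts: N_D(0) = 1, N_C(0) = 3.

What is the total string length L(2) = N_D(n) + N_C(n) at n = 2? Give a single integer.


Step 0: N_D=1, N_C=3, L=4
Step 1: N_D=2, N_C=4, L=6
Step 2: N_D=4, N_C=6, L=10

Answer: 10


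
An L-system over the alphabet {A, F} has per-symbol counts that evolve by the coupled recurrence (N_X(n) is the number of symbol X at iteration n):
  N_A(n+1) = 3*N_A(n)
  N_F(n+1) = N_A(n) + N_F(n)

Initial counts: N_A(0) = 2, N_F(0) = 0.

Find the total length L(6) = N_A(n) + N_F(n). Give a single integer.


Answer: 2186

Derivation:
Step 0: N_A=2, N_F=0, L=2
Step 1: N_A=6, N_F=2, L=8
Step 2: N_A=18, N_F=8, L=26
Step 3: N_A=54, N_F=26, L=80
Step 4: N_A=162, N_F=80, L=242
Step 5: N_A=486, N_F=242, L=728
Step 6: N_A=1458, N_F=728, L=2186


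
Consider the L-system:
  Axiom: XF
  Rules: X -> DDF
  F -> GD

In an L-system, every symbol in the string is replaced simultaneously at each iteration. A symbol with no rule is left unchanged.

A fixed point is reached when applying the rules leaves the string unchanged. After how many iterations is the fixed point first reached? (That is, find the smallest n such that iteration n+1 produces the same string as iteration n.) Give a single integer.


Step 0: XF
Step 1: DDFGD
Step 2: DDGDGD
Step 3: DDGDGD  (unchanged — fixed point at step 2)

Answer: 2


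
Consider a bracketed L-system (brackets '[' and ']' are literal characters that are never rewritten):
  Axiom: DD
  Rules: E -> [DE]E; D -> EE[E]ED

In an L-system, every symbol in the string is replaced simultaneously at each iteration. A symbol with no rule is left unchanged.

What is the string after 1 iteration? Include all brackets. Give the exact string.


Answer: EE[E]EDEE[E]ED

Derivation:
Step 0: DD
Step 1: EE[E]EDEE[E]ED


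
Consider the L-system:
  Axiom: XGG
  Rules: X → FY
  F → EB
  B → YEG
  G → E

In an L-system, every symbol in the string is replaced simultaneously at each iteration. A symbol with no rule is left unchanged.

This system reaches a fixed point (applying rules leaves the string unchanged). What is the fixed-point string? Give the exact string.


Step 0: XGG
Step 1: FYEE
Step 2: EBYEE
Step 3: EYEGYEE
Step 4: EYEEYEE
Step 5: EYEEYEE  (unchanged — fixed point at step 4)

Answer: EYEEYEE


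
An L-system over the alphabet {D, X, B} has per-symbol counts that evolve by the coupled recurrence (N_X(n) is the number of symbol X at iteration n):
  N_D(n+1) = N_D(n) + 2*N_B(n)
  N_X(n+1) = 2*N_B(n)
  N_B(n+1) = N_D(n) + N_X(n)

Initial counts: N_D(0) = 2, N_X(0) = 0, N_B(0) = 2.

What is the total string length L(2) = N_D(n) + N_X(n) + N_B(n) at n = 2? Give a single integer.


Answer: 24

Derivation:
Step 0: N_D=2, N_X=0, N_B=2, L=4
Step 1: N_D=6, N_X=4, N_B=2, L=12
Step 2: N_D=10, N_X=4, N_B=10, L=24


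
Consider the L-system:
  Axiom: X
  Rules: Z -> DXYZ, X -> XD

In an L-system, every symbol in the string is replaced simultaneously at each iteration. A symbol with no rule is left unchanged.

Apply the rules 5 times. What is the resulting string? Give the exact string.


Answer: XDDDDD

Derivation:
Step 0: X
Step 1: XD
Step 2: XDD
Step 3: XDDD
Step 4: XDDDD
Step 5: XDDDDD


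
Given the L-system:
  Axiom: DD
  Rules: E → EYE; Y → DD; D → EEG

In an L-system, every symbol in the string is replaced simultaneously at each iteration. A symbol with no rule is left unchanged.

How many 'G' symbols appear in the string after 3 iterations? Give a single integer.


Answer: 2

Derivation:
Step 0: DD  (0 'G')
Step 1: EEGEEG  (2 'G')
Step 2: EYEEYEGEYEEYEG  (2 'G')
Step 3: EYEDDEYEEYEDDEYEGEYEDDEYEEYEDDEYEG  (2 'G')


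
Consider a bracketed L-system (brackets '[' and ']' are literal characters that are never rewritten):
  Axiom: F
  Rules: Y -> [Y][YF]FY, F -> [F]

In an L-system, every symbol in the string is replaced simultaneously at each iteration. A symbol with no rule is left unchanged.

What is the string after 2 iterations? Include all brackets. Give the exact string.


Step 0: F
Step 1: [F]
Step 2: [[F]]

Answer: [[F]]


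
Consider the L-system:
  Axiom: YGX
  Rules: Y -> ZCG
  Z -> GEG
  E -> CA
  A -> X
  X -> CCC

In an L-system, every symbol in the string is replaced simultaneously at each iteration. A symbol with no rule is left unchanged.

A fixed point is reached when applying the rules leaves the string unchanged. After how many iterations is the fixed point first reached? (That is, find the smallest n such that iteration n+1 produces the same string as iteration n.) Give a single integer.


Step 0: YGX
Step 1: ZCGGCCC
Step 2: GEGCGGCCC
Step 3: GCAGCGGCCC
Step 4: GCXGCGGCCC
Step 5: GCCCCGCGGCCC
Step 6: GCCCCGCGGCCC  (unchanged — fixed point at step 5)

Answer: 5


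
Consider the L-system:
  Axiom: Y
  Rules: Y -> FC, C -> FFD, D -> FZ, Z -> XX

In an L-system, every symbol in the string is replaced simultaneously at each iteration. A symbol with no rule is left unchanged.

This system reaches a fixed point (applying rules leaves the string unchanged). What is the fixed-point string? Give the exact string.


Step 0: Y
Step 1: FC
Step 2: FFFD
Step 3: FFFFZ
Step 4: FFFFXX
Step 5: FFFFXX  (unchanged — fixed point at step 4)

Answer: FFFFXX


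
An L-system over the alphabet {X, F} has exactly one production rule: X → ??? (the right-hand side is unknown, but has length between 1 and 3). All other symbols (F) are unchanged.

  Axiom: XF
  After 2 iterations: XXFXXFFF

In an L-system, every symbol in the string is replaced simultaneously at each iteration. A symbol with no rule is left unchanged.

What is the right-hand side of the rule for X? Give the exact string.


Answer: XXF

Derivation:
Trying X → XXF:
  Step 0: XF
  Step 1: XXFF
  Step 2: XXFXXFFF
Matches the given result.


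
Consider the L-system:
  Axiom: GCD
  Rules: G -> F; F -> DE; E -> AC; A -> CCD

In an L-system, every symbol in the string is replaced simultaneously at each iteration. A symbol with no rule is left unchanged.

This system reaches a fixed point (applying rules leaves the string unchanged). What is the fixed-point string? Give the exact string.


Step 0: GCD
Step 1: FCD
Step 2: DECD
Step 3: DACCD
Step 4: DCCDCCD
Step 5: DCCDCCD  (unchanged — fixed point at step 4)

Answer: DCCDCCD


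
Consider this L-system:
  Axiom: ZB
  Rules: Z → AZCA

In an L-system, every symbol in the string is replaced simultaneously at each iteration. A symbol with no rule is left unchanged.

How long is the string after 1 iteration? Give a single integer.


Step 0: length = 2
Step 1: length = 5

Answer: 5


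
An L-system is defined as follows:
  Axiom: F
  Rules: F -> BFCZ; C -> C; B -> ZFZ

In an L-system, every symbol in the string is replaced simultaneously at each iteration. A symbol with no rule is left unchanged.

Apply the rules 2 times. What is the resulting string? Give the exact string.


Answer: ZFZBFCZCZ

Derivation:
Step 0: F
Step 1: BFCZ
Step 2: ZFZBFCZCZ


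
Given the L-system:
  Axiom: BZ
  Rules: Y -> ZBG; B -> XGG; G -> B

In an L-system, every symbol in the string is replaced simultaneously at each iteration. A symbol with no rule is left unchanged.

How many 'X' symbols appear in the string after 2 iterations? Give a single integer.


Answer: 1

Derivation:
Step 0: BZ  (0 'X')
Step 1: XGGZ  (1 'X')
Step 2: XBBZ  (1 'X')


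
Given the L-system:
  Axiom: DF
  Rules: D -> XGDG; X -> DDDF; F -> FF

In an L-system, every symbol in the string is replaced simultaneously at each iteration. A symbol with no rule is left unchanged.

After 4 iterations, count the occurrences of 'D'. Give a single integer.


Answer: 19

Derivation:
Step 0: DF  (1 'D')
Step 1: XGDGFF  (1 'D')
Step 2: DDDFGXGDGGFFFF  (4 'D')
Step 3: XGDGXGDGXGDGFFGDDDFGXGDGGGFFFFFFFF  (7 'D')
Step 4: DDDFGXGDGGDDDFGXGDGGDDDFGXGDGGFFFFGXGDGXGDGXGDGFFGDDDFGXGDGGGGFFFFFFFFFFFFFFFF  (19 'D')


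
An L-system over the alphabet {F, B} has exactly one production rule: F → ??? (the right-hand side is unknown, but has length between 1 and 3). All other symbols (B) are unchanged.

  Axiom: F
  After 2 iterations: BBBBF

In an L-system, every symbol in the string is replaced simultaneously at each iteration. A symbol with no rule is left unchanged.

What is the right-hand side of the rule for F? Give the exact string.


Answer: BBF

Derivation:
Trying F → BBF:
  Step 0: F
  Step 1: BBF
  Step 2: BBBBF
Matches the given result.


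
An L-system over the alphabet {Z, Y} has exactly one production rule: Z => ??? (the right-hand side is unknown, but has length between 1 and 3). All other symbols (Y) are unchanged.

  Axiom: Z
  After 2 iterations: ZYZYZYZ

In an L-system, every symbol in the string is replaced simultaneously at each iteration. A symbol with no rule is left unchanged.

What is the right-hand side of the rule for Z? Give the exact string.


Trying Z => ZYZ:
  Step 0: Z
  Step 1: ZYZ
  Step 2: ZYZYZYZ
Matches the given result.

Answer: ZYZ


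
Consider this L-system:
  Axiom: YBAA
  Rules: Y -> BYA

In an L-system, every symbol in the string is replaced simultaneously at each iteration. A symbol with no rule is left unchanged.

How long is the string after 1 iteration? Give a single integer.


Answer: 6

Derivation:
Step 0: length = 4
Step 1: length = 6


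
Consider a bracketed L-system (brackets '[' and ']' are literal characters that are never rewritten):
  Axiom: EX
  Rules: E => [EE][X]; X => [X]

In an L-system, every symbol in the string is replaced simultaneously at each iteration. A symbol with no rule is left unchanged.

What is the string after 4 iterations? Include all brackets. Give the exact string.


Step 0: EX
Step 1: [EE][X][X]
Step 2: [[EE][X][EE][X]][[X]][[X]]
Step 3: [[[EE][X][EE][X]][[X]][[EE][X][EE][X]][[X]]][[[X]]][[[X]]]
Step 4: [[[[EE][X][EE][X]][[X]][[EE][X][EE][X]][[X]]][[[X]]][[[EE][X][EE][X]][[X]][[EE][X][EE][X]][[X]]][[[X]]]][[[[X]]]][[[[X]]]]

Answer: [[[[EE][X][EE][X]][[X]][[EE][X][EE][X]][[X]]][[[X]]][[[EE][X][EE][X]][[X]][[EE][X][EE][X]][[X]]][[[X]]]][[[[X]]]][[[[X]]]]


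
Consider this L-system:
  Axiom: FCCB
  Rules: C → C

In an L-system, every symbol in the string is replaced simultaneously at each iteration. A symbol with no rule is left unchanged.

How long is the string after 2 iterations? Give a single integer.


Answer: 4

Derivation:
Step 0: length = 4
Step 1: length = 4
Step 2: length = 4


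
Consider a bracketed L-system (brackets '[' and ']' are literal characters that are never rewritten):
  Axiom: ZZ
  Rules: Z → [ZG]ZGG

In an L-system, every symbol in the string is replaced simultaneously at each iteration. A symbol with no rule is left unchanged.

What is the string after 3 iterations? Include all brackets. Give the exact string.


Answer: [[[ZG]ZGGG][ZG]ZGGGGG][[ZG]ZGGG][ZG]ZGGGGGG[[[ZG]ZGGG][ZG]ZGGGGG][[ZG]ZGGG][ZG]ZGGGGGG

Derivation:
Step 0: ZZ
Step 1: [ZG]ZGG[ZG]ZGG
Step 2: [[ZG]ZGGG][ZG]ZGGGG[[ZG]ZGGG][ZG]ZGGGG
Step 3: [[[ZG]ZGGG][ZG]ZGGGGG][[ZG]ZGGG][ZG]ZGGGGGG[[[ZG]ZGGG][ZG]ZGGGGG][[ZG]ZGGG][ZG]ZGGGGGG


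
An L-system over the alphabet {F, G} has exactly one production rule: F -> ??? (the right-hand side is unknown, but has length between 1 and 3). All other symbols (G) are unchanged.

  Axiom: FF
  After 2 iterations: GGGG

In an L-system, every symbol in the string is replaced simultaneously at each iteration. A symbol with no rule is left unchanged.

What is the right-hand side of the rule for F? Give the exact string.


Answer: GG

Derivation:
Trying F -> GG:
  Step 0: FF
  Step 1: GGGG
  Step 2: GGGG
Matches the given result.


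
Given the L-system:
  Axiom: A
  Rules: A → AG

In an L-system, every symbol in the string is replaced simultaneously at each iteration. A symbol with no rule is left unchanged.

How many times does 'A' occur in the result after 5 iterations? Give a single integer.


Step 0: A  (1 'A')
Step 1: AG  (1 'A')
Step 2: AGG  (1 'A')
Step 3: AGGG  (1 'A')
Step 4: AGGGG  (1 'A')
Step 5: AGGGGG  (1 'A')

Answer: 1


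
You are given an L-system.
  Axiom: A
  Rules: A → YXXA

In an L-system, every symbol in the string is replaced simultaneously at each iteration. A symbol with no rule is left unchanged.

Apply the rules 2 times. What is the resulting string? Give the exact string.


Step 0: A
Step 1: YXXA
Step 2: YXXYXXA

Answer: YXXYXXA


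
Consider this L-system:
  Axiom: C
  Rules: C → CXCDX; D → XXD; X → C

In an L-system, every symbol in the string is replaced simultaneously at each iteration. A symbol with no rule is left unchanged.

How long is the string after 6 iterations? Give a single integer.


Step 0: length = 1
Step 1: length = 5
Step 2: length = 15
Step 3: length = 45
Step 4: length = 135
Step 5: length = 405
Step 6: length = 1215

Answer: 1215


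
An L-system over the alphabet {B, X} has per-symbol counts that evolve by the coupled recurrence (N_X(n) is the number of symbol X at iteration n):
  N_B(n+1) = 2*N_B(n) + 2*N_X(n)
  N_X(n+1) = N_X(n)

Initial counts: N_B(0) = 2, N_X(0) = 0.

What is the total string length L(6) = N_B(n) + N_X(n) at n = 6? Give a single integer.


Answer: 128

Derivation:
Step 0: N_B=2, N_X=0, L=2
Step 1: N_B=4, N_X=0, L=4
Step 2: N_B=8, N_X=0, L=8
Step 3: N_B=16, N_X=0, L=16
Step 4: N_B=32, N_X=0, L=32
Step 5: N_B=64, N_X=0, L=64
Step 6: N_B=128, N_X=0, L=128


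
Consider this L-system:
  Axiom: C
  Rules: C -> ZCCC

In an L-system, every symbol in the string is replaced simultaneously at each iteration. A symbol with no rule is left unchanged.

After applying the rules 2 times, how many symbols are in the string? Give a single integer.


Answer: 13

Derivation:
Step 0: length = 1
Step 1: length = 4
Step 2: length = 13


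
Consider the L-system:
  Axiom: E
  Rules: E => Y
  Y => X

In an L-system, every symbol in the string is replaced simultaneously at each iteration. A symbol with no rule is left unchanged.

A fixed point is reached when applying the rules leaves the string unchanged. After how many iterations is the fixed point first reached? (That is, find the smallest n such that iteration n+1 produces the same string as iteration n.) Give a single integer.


Step 0: E
Step 1: Y
Step 2: X
Step 3: X  (unchanged — fixed point at step 2)

Answer: 2


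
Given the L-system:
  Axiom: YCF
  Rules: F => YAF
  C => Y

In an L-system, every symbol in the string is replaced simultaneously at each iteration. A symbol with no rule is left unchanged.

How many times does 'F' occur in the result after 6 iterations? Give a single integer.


Step 0: YCF  (1 'F')
Step 1: YYYAF  (1 'F')
Step 2: YYYAYAF  (1 'F')
Step 3: YYYAYAYAF  (1 'F')
Step 4: YYYAYAYAYAF  (1 'F')
Step 5: YYYAYAYAYAYAF  (1 'F')
Step 6: YYYAYAYAYAYAYAF  (1 'F')

Answer: 1
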